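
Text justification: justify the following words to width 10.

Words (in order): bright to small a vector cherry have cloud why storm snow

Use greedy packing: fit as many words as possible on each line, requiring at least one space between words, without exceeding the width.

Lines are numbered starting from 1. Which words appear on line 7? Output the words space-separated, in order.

Answer: snow

Derivation:
Line 1: ['bright', 'to'] (min_width=9, slack=1)
Line 2: ['small', 'a'] (min_width=7, slack=3)
Line 3: ['vector'] (min_width=6, slack=4)
Line 4: ['cherry'] (min_width=6, slack=4)
Line 5: ['have', 'cloud'] (min_width=10, slack=0)
Line 6: ['why', 'storm'] (min_width=9, slack=1)
Line 7: ['snow'] (min_width=4, slack=6)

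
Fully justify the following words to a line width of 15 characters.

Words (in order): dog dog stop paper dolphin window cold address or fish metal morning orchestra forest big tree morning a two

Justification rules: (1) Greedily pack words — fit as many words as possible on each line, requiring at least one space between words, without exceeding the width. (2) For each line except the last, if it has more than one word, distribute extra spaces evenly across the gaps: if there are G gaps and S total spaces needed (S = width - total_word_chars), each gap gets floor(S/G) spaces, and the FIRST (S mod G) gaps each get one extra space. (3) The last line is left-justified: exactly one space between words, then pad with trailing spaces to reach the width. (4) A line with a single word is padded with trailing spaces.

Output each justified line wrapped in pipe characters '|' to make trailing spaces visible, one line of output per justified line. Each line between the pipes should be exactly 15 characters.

Answer: |dog   dog  stop|
|paper   dolphin|
|window     cold|
|address or fish|
|metal   morning|
|orchestra      |
|forest big tree|
|morning a two  |

Derivation:
Line 1: ['dog', 'dog', 'stop'] (min_width=12, slack=3)
Line 2: ['paper', 'dolphin'] (min_width=13, slack=2)
Line 3: ['window', 'cold'] (min_width=11, slack=4)
Line 4: ['address', 'or', 'fish'] (min_width=15, slack=0)
Line 5: ['metal', 'morning'] (min_width=13, slack=2)
Line 6: ['orchestra'] (min_width=9, slack=6)
Line 7: ['forest', 'big', 'tree'] (min_width=15, slack=0)
Line 8: ['morning', 'a', 'two'] (min_width=13, slack=2)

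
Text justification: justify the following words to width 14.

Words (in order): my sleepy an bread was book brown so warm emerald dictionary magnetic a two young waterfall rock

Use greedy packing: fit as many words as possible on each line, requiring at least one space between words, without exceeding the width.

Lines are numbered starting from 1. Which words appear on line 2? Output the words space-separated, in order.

Answer: bread was book

Derivation:
Line 1: ['my', 'sleepy', 'an'] (min_width=12, slack=2)
Line 2: ['bread', 'was', 'book'] (min_width=14, slack=0)
Line 3: ['brown', 'so', 'warm'] (min_width=13, slack=1)
Line 4: ['emerald'] (min_width=7, slack=7)
Line 5: ['dictionary'] (min_width=10, slack=4)
Line 6: ['magnetic', 'a', 'two'] (min_width=14, slack=0)
Line 7: ['young'] (min_width=5, slack=9)
Line 8: ['waterfall', 'rock'] (min_width=14, slack=0)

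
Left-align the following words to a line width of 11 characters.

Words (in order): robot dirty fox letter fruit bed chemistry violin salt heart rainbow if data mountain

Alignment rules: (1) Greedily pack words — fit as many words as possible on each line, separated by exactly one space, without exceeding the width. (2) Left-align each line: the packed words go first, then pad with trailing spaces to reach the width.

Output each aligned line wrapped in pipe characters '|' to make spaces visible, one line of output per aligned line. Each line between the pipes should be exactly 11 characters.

Line 1: ['robot', 'dirty'] (min_width=11, slack=0)
Line 2: ['fox', 'letter'] (min_width=10, slack=1)
Line 3: ['fruit', 'bed'] (min_width=9, slack=2)
Line 4: ['chemistry'] (min_width=9, slack=2)
Line 5: ['violin', 'salt'] (min_width=11, slack=0)
Line 6: ['heart'] (min_width=5, slack=6)
Line 7: ['rainbow', 'if'] (min_width=10, slack=1)
Line 8: ['data'] (min_width=4, slack=7)
Line 9: ['mountain'] (min_width=8, slack=3)

Answer: |robot dirty|
|fox letter |
|fruit bed  |
|chemistry  |
|violin salt|
|heart      |
|rainbow if |
|data       |
|mountain   |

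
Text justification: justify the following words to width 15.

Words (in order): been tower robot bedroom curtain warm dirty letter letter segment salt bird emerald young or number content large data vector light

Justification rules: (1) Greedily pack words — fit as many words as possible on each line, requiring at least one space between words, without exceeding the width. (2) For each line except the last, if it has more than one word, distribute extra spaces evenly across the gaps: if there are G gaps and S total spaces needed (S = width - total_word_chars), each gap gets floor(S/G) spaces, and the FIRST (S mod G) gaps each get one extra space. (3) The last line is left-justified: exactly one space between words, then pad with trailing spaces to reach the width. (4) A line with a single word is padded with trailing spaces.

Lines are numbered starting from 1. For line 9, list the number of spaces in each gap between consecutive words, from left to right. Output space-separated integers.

Line 1: ['been', 'tower'] (min_width=10, slack=5)
Line 2: ['robot', 'bedroom'] (min_width=13, slack=2)
Line 3: ['curtain', 'warm'] (min_width=12, slack=3)
Line 4: ['dirty', 'letter'] (min_width=12, slack=3)
Line 5: ['letter', 'segment'] (min_width=14, slack=1)
Line 6: ['salt', 'bird'] (min_width=9, slack=6)
Line 7: ['emerald', 'young'] (min_width=13, slack=2)
Line 8: ['or', 'number'] (min_width=9, slack=6)
Line 9: ['content', 'large'] (min_width=13, slack=2)
Line 10: ['data', 'vector'] (min_width=11, slack=4)
Line 11: ['light'] (min_width=5, slack=10)

Answer: 3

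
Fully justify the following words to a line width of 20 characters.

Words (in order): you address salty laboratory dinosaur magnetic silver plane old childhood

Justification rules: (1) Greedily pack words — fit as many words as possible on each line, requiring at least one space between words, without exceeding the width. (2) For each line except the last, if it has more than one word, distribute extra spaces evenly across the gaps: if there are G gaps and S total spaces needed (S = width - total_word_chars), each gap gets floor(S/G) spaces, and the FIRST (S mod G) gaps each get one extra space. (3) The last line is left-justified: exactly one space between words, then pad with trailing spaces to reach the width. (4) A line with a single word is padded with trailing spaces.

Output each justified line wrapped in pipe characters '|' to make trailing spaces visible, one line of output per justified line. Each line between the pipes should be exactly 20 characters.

Answer: |you   address  salty|
|laboratory  dinosaur|
|magnetic      silver|
|plane old childhood |

Derivation:
Line 1: ['you', 'address', 'salty'] (min_width=17, slack=3)
Line 2: ['laboratory', 'dinosaur'] (min_width=19, slack=1)
Line 3: ['magnetic', 'silver'] (min_width=15, slack=5)
Line 4: ['plane', 'old', 'childhood'] (min_width=19, slack=1)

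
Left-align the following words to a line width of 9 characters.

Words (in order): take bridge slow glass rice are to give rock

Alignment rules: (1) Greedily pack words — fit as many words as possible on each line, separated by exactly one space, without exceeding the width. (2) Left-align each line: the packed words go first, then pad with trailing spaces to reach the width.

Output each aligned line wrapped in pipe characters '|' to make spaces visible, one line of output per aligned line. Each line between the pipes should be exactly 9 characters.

Line 1: ['take'] (min_width=4, slack=5)
Line 2: ['bridge'] (min_width=6, slack=3)
Line 3: ['slow'] (min_width=4, slack=5)
Line 4: ['glass'] (min_width=5, slack=4)
Line 5: ['rice', 'are'] (min_width=8, slack=1)
Line 6: ['to', 'give'] (min_width=7, slack=2)
Line 7: ['rock'] (min_width=4, slack=5)

Answer: |take     |
|bridge   |
|slow     |
|glass    |
|rice are |
|to give  |
|rock     |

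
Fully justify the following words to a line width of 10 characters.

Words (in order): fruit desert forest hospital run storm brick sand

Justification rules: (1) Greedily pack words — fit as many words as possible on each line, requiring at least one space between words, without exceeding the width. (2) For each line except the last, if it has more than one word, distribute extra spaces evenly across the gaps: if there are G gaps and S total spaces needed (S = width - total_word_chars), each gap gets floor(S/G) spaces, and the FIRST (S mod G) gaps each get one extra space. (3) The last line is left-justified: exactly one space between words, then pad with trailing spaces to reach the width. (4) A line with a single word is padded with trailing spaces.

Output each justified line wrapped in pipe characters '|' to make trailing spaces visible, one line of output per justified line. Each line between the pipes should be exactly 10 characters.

Answer: |fruit     |
|desert    |
|forest    |
|hospital  |
|run  storm|
|brick sand|

Derivation:
Line 1: ['fruit'] (min_width=5, slack=5)
Line 2: ['desert'] (min_width=6, slack=4)
Line 3: ['forest'] (min_width=6, slack=4)
Line 4: ['hospital'] (min_width=8, slack=2)
Line 5: ['run', 'storm'] (min_width=9, slack=1)
Line 6: ['brick', 'sand'] (min_width=10, slack=0)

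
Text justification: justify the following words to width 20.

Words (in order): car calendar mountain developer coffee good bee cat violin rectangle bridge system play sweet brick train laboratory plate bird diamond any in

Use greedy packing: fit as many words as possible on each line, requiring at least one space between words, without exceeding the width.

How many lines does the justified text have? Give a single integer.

Answer: 8

Derivation:
Line 1: ['car', 'calendar'] (min_width=12, slack=8)
Line 2: ['mountain', 'developer'] (min_width=18, slack=2)
Line 3: ['coffee', 'good', 'bee', 'cat'] (min_width=19, slack=1)
Line 4: ['violin', 'rectangle'] (min_width=16, slack=4)
Line 5: ['bridge', 'system', 'play'] (min_width=18, slack=2)
Line 6: ['sweet', 'brick', 'train'] (min_width=17, slack=3)
Line 7: ['laboratory', 'plate'] (min_width=16, slack=4)
Line 8: ['bird', 'diamond', 'any', 'in'] (min_width=19, slack=1)
Total lines: 8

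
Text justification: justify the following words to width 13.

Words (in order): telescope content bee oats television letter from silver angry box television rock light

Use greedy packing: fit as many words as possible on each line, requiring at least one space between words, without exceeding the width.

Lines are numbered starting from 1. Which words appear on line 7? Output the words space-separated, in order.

Line 1: ['telescope'] (min_width=9, slack=4)
Line 2: ['content', 'bee'] (min_width=11, slack=2)
Line 3: ['oats'] (min_width=4, slack=9)
Line 4: ['television'] (min_width=10, slack=3)
Line 5: ['letter', 'from'] (min_width=11, slack=2)
Line 6: ['silver', 'angry'] (min_width=12, slack=1)
Line 7: ['box'] (min_width=3, slack=10)
Line 8: ['television'] (min_width=10, slack=3)
Line 9: ['rock', 'light'] (min_width=10, slack=3)

Answer: box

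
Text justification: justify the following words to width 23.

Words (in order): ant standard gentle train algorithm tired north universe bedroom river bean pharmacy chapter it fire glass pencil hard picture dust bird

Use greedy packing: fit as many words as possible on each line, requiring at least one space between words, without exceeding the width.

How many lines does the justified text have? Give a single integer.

Answer: 7

Derivation:
Line 1: ['ant', 'standard', 'gentle'] (min_width=19, slack=4)
Line 2: ['train', 'algorithm', 'tired'] (min_width=21, slack=2)
Line 3: ['north', 'universe', 'bedroom'] (min_width=22, slack=1)
Line 4: ['river', 'bean', 'pharmacy'] (min_width=19, slack=4)
Line 5: ['chapter', 'it', 'fire', 'glass'] (min_width=21, slack=2)
Line 6: ['pencil', 'hard', 'picture'] (min_width=19, slack=4)
Line 7: ['dust', 'bird'] (min_width=9, slack=14)
Total lines: 7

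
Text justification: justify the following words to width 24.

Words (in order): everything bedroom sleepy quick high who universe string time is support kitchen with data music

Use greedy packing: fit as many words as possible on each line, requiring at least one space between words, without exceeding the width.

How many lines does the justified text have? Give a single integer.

Line 1: ['everything', 'bedroom'] (min_width=18, slack=6)
Line 2: ['sleepy', 'quick', 'high', 'who'] (min_width=21, slack=3)
Line 3: ['universe', 'string', 'time', 'is'] (min_width=23, slack=1)
Line 4: ['support', 'kitchen', 'with'] (min_width=20, slack=4)
Line 5: ['data', 'music'] (min_width=10, slack=14)
Total lines: 5

Answer: 5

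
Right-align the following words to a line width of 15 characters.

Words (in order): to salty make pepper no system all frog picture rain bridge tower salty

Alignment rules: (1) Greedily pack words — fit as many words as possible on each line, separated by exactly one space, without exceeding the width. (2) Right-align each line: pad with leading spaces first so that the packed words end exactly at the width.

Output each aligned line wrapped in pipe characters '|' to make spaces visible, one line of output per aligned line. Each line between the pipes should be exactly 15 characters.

Answer: |  to salty make|
|      pepper no|
|system all frog|
|   picture rain|
|   bridge tower|
|          salty|

Derivation:
Line 1: ['to', 'salty', 'make'] (min_width=13, slack=2)
Line 2: ['pepper', 'no'] (min_width=9, slack=6)
Line 3: ['system', 'all', 'frog'] (min_width=15, slack=0)
Line 4: ['picture', 'rain'] (min_width=12, slack=3)
Line 5: ['bridge', 'tower'] (min_width=12, slack=3)
Line 6: ['salty'] (min_width=5, slack=10)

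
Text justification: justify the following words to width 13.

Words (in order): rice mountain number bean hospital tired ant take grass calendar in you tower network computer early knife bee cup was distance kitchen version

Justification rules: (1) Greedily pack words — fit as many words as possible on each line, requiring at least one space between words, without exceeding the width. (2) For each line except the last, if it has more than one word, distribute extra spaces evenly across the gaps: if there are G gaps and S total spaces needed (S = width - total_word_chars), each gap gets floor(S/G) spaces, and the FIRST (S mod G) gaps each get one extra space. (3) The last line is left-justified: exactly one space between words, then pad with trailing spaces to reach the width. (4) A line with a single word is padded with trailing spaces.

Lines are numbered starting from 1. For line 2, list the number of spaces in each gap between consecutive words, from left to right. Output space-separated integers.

Answer: 3

Derivation:
Line 1: ['rice', 'mountain'] (min_width=13, slack=0)
Line 2: ['number', 'bean'] (min_width=11, slack=2)
Line 3: ['hospital'] (min_width=8, slack=5)
Line 4: ['tired', 'ant'] (min_width=9, slack=4)
Line 5: ['take', 'grass'] (min_width=10, slack=3)
Line 6: ['calendar', 'in'] (min_width=11, slack=2)
Line 7: ['you', 'tower'] (min_width=9, slack=4)
Line 8: ['network'] (min_width=7, slack=6)
Line 9: ['computer'] (min_width=8, slack=5)
Line 10: ['early', 'knife'] (min_width=11, slack=2)
Line 11: ['bee', 'cup', 'was'] (min_width=11, slack=2)
Line 12: ['distance'] (min_width=8, slack=5)
Line 13: ['kitchen'] (min_width=7, slack=6)
Line 14: ['version'] (min_width=7, slack=6)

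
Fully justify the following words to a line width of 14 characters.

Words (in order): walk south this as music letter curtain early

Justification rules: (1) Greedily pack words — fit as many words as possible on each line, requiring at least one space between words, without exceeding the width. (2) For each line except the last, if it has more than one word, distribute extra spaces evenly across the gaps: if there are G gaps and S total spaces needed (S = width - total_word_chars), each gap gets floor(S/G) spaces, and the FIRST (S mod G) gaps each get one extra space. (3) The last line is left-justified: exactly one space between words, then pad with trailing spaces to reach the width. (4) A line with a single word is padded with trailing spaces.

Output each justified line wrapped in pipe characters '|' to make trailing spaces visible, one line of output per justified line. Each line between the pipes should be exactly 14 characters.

Line 1: ['walk', 'south'] (min_width=10, slack=4)
Line 2: ['this', 'as', 'music'] (min_width=13, slack=1)
Line 3: ['letter', 'curtain'] (min_width=14, slack=0)
Line 4: ['early'] (min_width=5, slack=9)

Answer: |walk     south|
|this  as music|
|letter curtain|
|early         |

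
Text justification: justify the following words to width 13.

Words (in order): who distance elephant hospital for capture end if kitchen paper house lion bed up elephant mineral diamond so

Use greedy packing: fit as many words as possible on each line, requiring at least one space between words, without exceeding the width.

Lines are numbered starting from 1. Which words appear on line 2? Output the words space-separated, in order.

Answer: elephant

Derivation:
Line 1: ['who', 'distance'] (min_width=12, slack=1)
Line 2: ['elephant'] (min_width=8, slack=5)
Line 3: ['hospital', 'for'] (min_width=12, slack=1)
Line 4: ['capture', 'end'] (min_width=11, slack=2)
Line 5: ['if', 'kitchen'] (min_width=10, slack=3)
Line 6: ['paper', 'house'] (min_width=11, slack=2)
Line 7: ['lion', 'bed', 'up'] (min_width=11, slack=2)
Line 8: ['elephant'] (min_width=8, slack=5)
Line 9: ['mineral'] (min_width=7, slack=6)
Line 10: ['diamond', 'so'] (min_width=10, slack=3)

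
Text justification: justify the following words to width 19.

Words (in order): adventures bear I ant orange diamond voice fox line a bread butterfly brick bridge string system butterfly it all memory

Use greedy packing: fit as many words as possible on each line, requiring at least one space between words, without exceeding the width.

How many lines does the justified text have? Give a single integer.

Answer: 7

Derivation:
Line 1: ['adventures', 'bear', 'I'] (min_width=17, slack=2)
Line 2: ['ant', 'orange', 'diamond'] (min_width=18, slack=1)
Line 3: ['voice', 'fox', 'line', 'a'] (min_width=16, slack=3)
Line 4: ['bread', 'butterfly'] (min_width=15, slack=4)
Line 5: ['brick', 'bridge', 'string'] (min_width=19, slack=0)
Line 6: ['system', 'butterfly', 'it'] (min_width=19, slack=0)
Line 7: ['all', 'memory'] (min_width=10, slack=9)
Total lines: 7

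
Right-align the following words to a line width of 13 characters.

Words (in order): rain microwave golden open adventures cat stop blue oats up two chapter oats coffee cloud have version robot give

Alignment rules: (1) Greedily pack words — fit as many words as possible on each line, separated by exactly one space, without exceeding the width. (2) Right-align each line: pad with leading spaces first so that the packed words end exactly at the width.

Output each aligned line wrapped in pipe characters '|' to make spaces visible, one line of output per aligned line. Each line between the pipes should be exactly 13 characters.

Line 1: ['rain'] (min_width=4, slack=9)
Line 2: ['microwave'] (min_width=9, slack=4)
Line 3: ['golden', 'open'] (min_width=11, slack=2)
Line 4: ['adventures'] (min_width=10, slack=3)
Line 5: ['cat', 'stop', 'blue'] (min_width=13, slack=0)
Line 6: ['oats', 'up', 'two'] (min_width=11, slack=2)
Line 7: ['chapter', 'oats'] (min_width=12, slack=1)
Line 8: ['coffee', 'cloud'] (min_width=12, slack=1)
Line 9: ['have', 'version'] (min_width=12, slack=1)
Line 10: ['robot', 'give'] (min_width=10, slack=3)

Answer: |         rain|
|    microwave|
|  golden open|
|   adventures|
|cat stop blue|
|  oats up two|
| chapter oats|
| coffee cloud|
| have version|
|   robot give|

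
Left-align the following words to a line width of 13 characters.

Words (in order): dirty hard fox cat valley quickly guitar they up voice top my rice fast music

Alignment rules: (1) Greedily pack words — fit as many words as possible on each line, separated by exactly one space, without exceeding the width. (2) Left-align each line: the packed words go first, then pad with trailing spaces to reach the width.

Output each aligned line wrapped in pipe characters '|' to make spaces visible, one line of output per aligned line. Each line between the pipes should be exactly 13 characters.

Answer: |dirty hard   |
|fox cat      |
|valley       |
|quickly      |
|guitar they  |
|up voice top |
|my rice fast |
|music        |

Derivation:
Line 1: ['dirty', 'hard'] (min_width=10, slack=3)
Line 2: ['fox', 'cat'] (min_width=7, slack=6)
Line 3: ['valley'] (min_width=6, slack=7)
Line 4: ['quickly'] (min_width=7, slack=6)
Line 5: ['guitar', 'they'] (min_width=11, slack=2)
Line 6: ['up', 'voice', 'top'] (min_width=12, slack=1)
Line 7: ['my', 'rice', 'fast'] (min_width=12, slack=1)
Line 8: ['music'] (min_width=5, slack=8)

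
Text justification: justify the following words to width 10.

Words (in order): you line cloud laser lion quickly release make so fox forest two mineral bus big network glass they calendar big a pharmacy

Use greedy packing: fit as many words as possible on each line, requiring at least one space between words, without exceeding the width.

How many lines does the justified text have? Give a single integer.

Line 1: ['you', 'line'] (min_width=8, slack=2)
Line 2: ['cloud'] (min_width=5, slack=5)
Line 3: ['laser', 'lion'] (min_width=10, slack=0)
Line 4: ['quickly'] (min_width=7, slack=3)
Line 5: ['release'] (min_width=7, slack=3)
Line 6: ['make', 'so'] (min_width=7, slack=3)
Line 7: ['fox', 'forest'] (min_width=10, slack=0)
Line 8: ['two'] (min_width=3, slack=7)
Line 9: ['mineral'] (min_width=7, slack=3)
Line 10: ['bus', 'big'] (min_width=7, slack=3)
Line 11: ['network'] (min_width=7, slack=3)
Line 12: ['glass', 'they'] (min_width=10, slack=0)
Line 13: ['calendar'] (min_width=8, slack=2)
Line 14: ['big', 'a'] (min_width=5, slack=5)
Line 15: ['pharmacy'] (min_width=8, slack=2)
Total lines: 15

Answer: 15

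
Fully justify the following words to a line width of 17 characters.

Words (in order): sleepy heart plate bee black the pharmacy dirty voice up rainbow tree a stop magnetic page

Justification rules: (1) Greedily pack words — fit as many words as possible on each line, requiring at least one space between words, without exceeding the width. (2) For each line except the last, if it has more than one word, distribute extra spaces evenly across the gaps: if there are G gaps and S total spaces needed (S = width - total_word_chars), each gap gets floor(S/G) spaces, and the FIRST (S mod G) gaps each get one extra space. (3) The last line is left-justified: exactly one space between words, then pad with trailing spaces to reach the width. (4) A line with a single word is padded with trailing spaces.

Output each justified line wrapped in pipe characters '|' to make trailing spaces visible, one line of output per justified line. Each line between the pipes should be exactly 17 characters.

Answer: |sleepy      heart|
|plate  bee  black|
|the      pharmacy|
|dirty   voice  up|
|rainbow   tree  a|
|stop     magnetic|
|page             |

Derivation:
Line 1: ['sleepy', 'heart'] (min_width=12, slack=5)
Line 2: ['plate', 'bee', 'black'] (min_width=15, slack=2)
Line 3: ['the', 'pharmacy'] (min_width=12, slack=5)
Line 4: ['dirty', 'voice', 'up'] (min_width=14, slack=3)
Line 5: ['rainbow', 'tree', 'a'] (min_width=14, slack=3)
Line 6: ['stop', 'magnetic'] (min_width=13, slack=4)
Line 7: ['page'] (min_width=4, slack=13)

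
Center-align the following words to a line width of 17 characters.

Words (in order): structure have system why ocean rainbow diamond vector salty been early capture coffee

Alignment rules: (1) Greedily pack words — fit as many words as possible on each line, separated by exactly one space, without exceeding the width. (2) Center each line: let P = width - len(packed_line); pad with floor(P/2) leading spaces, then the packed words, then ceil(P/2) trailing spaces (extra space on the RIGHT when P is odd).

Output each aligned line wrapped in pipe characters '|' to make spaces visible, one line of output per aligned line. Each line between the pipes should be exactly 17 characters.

Answer: | structure have  |
|system why ocean |
| rainbow diamond |
|vector salty been|
|  early capture  |
|     coffee      |

Derivation:
Line 1: ['structure', 'have'] (min_width=14, slack=3)
Line 2: ['system', 'why', 'ocean'] (min_width=16, slack=1)
Line 3: ['rainbow', 'diamond'] (min_width=15, slack=2)
Line 4: ['vector', 'salty', 'been'] (min_width=17, slack=0)
Line 5: ['early', 'capture'] (min_width=13, slack=4)
Line 6: ['coffee'] (min_width=6, slack=11)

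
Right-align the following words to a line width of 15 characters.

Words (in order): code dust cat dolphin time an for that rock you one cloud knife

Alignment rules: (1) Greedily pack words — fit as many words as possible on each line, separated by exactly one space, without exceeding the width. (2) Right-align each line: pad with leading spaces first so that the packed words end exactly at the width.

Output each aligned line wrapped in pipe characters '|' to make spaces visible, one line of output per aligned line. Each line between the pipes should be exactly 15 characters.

Answer: |  code dust cat|
|dolphin time an|
|  for that rock|
|  you one cloud|
|          knife|

Derivation:
Line 1: ['code', 'dust', 'cat'] (min_width=13, slack=2)
Line 2: ['dolphin', 'time', 'an'] (min_width=15, slack=0)
Line 3: ['for', 'that', 'rock'] (min_width=13, slack=2)
Line 4: ['you', 'one', 'cloud'] (min_width=13, slack=2)
Line 5: ['knife'] (min_width=5, slack=10)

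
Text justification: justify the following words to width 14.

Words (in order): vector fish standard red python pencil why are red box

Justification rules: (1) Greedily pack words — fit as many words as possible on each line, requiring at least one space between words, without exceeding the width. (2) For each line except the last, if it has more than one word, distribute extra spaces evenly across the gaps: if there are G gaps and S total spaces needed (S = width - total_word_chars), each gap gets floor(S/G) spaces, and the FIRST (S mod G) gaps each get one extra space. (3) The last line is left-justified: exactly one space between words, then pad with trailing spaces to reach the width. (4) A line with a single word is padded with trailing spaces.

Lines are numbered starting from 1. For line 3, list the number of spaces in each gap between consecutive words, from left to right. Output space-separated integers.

Line 1: ['vector', 'fish'] (min_width=11, slack=3)
Line 2: ['standard', 'red'] (min_width=12, slack=2)
Line 3: ['python', 'pencil'] (min_width=13, slack=1)
Line 4: ['why', 'are', 'red'] (min_width=11, slack=3)
Line 5: ['box'] (min_width=3, slack=11)

Answer: 2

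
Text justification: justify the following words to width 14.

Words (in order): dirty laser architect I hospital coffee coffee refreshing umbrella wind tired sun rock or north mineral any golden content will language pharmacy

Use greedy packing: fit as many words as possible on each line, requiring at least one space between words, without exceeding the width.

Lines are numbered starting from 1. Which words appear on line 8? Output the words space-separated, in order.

Line 1: ['dirty', 'laser'] (min_width=11, slack=3)
Line 2: ['architect', 'I'] (min_width=11, slack=3)
Line 3: ['hospital'] (min_width=8, slack=6)
Line 4: ['coffee', 'coffee'] (min_width=13, slack=1)
Line 5: ['refreshing'] (min_width=10, slack=4)
Line 6: ['umbrella', 'wind'] (min_width=13, slack=1)
Line 7: ['tired', 'sun', 'rock'] (min_width=14, slack=0)
Line 8: ['or', 'north'] (min_width=8, slack=6)
Line 9: ['mineral', 'any'] (min_width=11, slack=3)
Line 10: ['golden', 'content'] (min_width=14, slack=0)
Line 11: ['will', 'language'] (min_width=13, slack=1)
Line 12: ['pharmacy'] (min_width=8, slack=6)

Answer: or north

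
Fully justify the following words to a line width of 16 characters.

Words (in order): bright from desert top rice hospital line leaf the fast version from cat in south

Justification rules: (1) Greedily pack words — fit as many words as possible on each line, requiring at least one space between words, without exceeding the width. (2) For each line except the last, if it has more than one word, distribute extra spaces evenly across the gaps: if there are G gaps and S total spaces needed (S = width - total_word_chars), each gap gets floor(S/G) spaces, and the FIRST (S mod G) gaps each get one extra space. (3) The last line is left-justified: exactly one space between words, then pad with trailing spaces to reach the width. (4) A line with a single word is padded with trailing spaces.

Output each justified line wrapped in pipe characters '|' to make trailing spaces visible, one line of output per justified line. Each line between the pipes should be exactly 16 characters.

Line 1: ['bright', 'from'] (min_width=11, slack=5)
Line 2: ['desert', 'top', 'rice'] (min_width=15, slack=1)
Line 3: ['hospital', 'line'] (min_width=13, slack=3)
Line 4: ['leaf', 'the', 'fast'] (min_width=13, slack=3)
Line 5: ['version', 'from', 'cat'] (min_width=16, slack=0)
Line 6: ['in', 'south'] (min_width=8, slack=8)

Answer: |bright      from|
|desert  top rice|
|hospital    line|
|leaf   the  fast|
|version from cat|
|in south        |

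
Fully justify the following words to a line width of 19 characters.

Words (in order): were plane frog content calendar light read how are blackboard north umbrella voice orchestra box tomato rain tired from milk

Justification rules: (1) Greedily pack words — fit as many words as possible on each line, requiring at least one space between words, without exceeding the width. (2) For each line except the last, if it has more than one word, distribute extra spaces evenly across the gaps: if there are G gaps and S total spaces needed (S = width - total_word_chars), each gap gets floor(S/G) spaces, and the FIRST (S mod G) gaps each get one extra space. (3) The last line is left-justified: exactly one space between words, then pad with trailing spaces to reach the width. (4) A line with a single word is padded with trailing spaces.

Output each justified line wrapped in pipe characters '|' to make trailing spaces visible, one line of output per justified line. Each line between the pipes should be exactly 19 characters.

Line 1: ['were', 'plane', 'frog'] (min_width=15, slack=4)
Line 2: ['content', 'calendar'] (min_width=16, slack=3)
Line 3: ['light', 'read', 'how', 'are'] (min_width=18, slack=1)
Line 4: ['blackboard', 'north'] (min_width=16, slack=3)
Line 5: ['umbrella', 'voice'] (min_width=14, slack=5)
Line 6: ['orchestra', 'box'] (min_width=13, slack=6)
Line 7: ['tomato', 'rain', 'tired'] (min_width=17, slack=2)
Line 8: ['from', 'milk'] (min_width=9, slack=10)

Answer: |were   plane   frog|
|content    calendar|
|light  read how are|
|blackboard    north|
|umbrella      voice|
|orchestra       box|
|tomato  rain  tired|
|from milk          |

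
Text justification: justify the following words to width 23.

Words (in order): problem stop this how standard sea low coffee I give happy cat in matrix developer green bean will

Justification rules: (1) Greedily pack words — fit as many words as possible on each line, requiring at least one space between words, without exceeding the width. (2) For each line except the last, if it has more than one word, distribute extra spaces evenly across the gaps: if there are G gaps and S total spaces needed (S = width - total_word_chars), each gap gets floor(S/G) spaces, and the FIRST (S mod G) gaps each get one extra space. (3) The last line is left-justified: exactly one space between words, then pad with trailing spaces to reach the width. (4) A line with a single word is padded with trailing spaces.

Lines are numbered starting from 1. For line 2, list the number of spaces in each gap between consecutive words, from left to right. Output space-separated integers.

Answer: 1 1 1

Derivation:
Line 1: ['problem', 'stop', 'this', 'how'] (min_width=21, slack=2)
Line 2: ['standard', 'sea', 'low', 'coffee'] (min_width=23, slack=0)
Line 3: ['I', 'give', 'happy', 'cat', 'in'] (min_width=19, slack=4)
Line 4: ['matrix', 'developer', 'green'] (min_width=22, slack=1)
Line 5: ['bean', 'will'] (min_width=9, slack=14)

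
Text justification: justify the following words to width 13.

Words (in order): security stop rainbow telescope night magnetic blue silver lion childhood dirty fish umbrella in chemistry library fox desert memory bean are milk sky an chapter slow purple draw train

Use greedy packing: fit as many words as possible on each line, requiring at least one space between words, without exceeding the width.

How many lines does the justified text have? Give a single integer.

Line 1: ['security', 'stop'] (min_width=13, slack=0)
Line 2: ['rainbow'] (min_width=7, slack=6)
Line 3: ['telescope'] (min_width=9, slack=4)
Line 4: ['night'] (min_width=5, slack=8)
Line 5: ['magnetic', 'blue'] (min_width=13, slack=0)
Line 6: ['silver', 'lion'] (min_width=11, slack=2)
Line 7: ['childhood'] (min_width=9, slack=4)
Line 8: ['dirty', 'fish'] (min_width=10, slack=3)
Line 9: ['umbrella', 'in'] (min_width=11, slack=2)
Line 10: ['chemistry'] (min_width=9, slack=4)
Line 11: ['library', 'fox'] (min_width=11, slack=2)
Line 12: ['desert', 'memory'] (min_width=13, slack=0)
Line 13: ['bean', 'are', 'milk'] (min_width=13, slack=0)
Line 14: ['sky', 'an'] (min_width=6, slack=7)
Line 15: ['chapter', 'slow'] (min_width=12, slack=1)
Line 16: ['purple', 'draw'] (min_width=11, slack=2)
Line 17: ['train'] (min_width=5, slack=8)
Total lines: 17

Answer: 17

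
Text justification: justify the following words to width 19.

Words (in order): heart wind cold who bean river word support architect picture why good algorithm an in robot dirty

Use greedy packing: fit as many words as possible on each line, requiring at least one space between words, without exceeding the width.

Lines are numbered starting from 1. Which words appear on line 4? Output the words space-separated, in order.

Line 1: ['heart', 'wind', 'cold', 'who'] (min_width=19, slack=0)
Line 2: ['bean', 'river', 'word'] (min_width=15, slack=4)
Line 3: ['support', 'architect'] (min_width=17, slack=2)
Line 4: ['picture', 'why', 'good'] (min_width=16, slack=3)
Line 5: ['algorithm', 'an', 'in'] (min_width=15, slack=4)
Line 6: ['robot', 'dirty'] (min_width=11, slack=8)

Answer: picture why good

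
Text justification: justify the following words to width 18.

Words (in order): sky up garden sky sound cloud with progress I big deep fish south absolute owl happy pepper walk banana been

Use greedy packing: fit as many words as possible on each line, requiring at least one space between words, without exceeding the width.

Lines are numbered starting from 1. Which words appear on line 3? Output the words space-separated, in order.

Answer: progress I big

Derivation:
Line 1: ['sky', 'up', 'garden', 'sky'] (min_width=17, slack=1)
Line 2: ['sound', 'cloud', 'with'] (min_width=16, slack=2)
Line 3: ['progress', 'I', 'big'] (min_width=14, slack=4)
Line 4: ['deep', 'fish', 'south'] (min_width=15, slack=3)
Line 5: ['absolute', 'owl', 'happy'] (min_width=18, slack=0)
Line 6: ['pepper', 'walk', 'banana'] (min_width=18, slack=0)
Line 7: ['been'] (min_width=4, slack=14)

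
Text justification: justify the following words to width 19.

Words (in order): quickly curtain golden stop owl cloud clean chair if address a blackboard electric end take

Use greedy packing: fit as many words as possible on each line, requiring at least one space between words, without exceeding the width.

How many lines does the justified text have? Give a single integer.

Answer: 6

Derivation:
Line 1: ['quickly', 'curtain'] (min_width=15, slack=4)
Line 2: ['golden', 'stop', 'owl'] (min_width=15, slack=4)
Line 3: ['cloud', 'clean', 'chair'] (min_width=17, slack=2)
Line 4: ['if', 'address', 'a'] (min_width=12, slack=7)
Line 5: ['blackboard', 'electric'] (min_width=19, slack=0)
Line 6: ['end', 'take'] (min_width=8, slack=11)
Total lines: 6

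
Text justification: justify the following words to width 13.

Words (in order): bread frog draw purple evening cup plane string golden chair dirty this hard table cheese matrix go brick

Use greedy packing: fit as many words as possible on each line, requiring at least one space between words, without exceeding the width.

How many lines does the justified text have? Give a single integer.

Line 1: ['bread', 'frog'] (min_width=10, slack=3)
Line 2: ['draw', 'purple'] (min_width=11, slack=2)
Line 3: ['evening', 'cup'] (min_width=11, slack=2)
Line 4: ['plane', 'string'] (min_width=12, slack=1)
Line 5: ['golden', 'chair'] (min_width=12, slack=1)
Line 6: ['dirty', 'this'] (min_width=10, slack=3)
Line 7: ['hard', 'table'] (min_width=10, slack=3)
Line 8: ['cheese', 'matrix'] (min_width=13, slack=0)
Line 9: ['go', 'brick'] (min_width=8, slack=5)
Total lines: 9

Answer: 9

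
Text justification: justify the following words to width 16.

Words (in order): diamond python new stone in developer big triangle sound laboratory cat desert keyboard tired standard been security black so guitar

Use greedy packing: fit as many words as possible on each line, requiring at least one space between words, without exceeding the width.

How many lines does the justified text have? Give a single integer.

Line 1: ['diamond', 'python'] (min_width=14, slack=2)
Line 2: ['new', 'stone', 'in'] (min_width=12, slack=4)
Line 3: ['developer', 'big'] (min_width=13, slack=3)
Line 4: ['triangle', 'sound'] (min_width=14, slack=2)
Line 5: ['laboratory', 'cat'] (min_width=14, slack=2)
Line 6: ['desert', 'keyboard'] (min_width=15, slack=1)
Line 7: ['tired', 'standard'] (min_width=14, slack=2)
Line 8: ['been', 'security'] (min_width=13, slack=3)
Line 9: ['black', 'so', 'guitar'] (min_width=15, slack=1)
Total lines: 9

Answer: 9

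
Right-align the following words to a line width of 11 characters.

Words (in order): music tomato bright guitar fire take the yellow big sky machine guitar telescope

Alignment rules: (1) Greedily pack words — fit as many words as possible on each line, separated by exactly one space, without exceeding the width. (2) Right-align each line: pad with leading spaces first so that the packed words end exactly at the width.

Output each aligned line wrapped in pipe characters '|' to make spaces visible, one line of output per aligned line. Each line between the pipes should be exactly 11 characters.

Line 1: ['music'] (min_width=5, slack=6)
Line 2: ['tomato'] (min_width=6, slack=5)
Line 3: ['bright'] (min_width=6, slack=5)
Line 4: ['guitar', 'fire'] (min_width=11, slack=0)
Line 5: ['take', 'the'] (min_width=8, slack=3)
Line 6: ['yellow', 'big'] (min_width=10, slack=1)
Line 7: ['sky', 'machine'] (min_width=11, slack=0)
Line 8: ['guitar'] (min_width=6, slack=5)
Line 9: ['telescope'] (min_width=9, slack=2)

Answer: |      music|
|     tomato|
|     bright|
|guitar fire|
|   take the|
| yellow big|
|sky machine|
|     guitar|
|  telescope|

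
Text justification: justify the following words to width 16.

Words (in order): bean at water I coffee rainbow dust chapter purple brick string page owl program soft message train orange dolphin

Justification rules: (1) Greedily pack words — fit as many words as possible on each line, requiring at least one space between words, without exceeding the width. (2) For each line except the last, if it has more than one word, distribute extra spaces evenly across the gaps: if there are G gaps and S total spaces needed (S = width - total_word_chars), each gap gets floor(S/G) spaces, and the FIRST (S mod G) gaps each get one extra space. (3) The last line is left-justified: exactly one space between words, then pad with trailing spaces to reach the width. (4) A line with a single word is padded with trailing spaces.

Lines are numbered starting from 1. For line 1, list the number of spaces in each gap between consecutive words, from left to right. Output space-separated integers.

Answer: 2 1 1

Derivation:
Line 1: ['bean', 'at', 'water', 'I'] (min_width=15, slack=1)
Line 2: ['coffee', 'rainbow'] (min_width=14, slack=2)
Line 3: ['dust', 'chapter'] (min_width=12, slack=4)
Line 4: ['purple', 'brick'] (min_width=12, slack=4)
Line 5: ['string', 'page', 'owl'] (min_width=15, slack=1)
Line 6: ['program', 'soft'] (min_width=12, slack=4)
Line 7: ['message', 'train'] (min_width=13, slack=3)
Line 8: ['orange', 'dolphin'] (min_width=14, slack=2)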